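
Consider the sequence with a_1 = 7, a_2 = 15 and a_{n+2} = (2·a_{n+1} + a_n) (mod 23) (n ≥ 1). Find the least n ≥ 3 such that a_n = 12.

Listing terms: a_1 = 7; a_2 = 15; a_3 = 14; a_4 = 20; a_5 = 8; a_6 = 13; a_7 = 11; a_8 = 12; a_9 = 12; a_{10} = 13; a_{11} = 15; a_{12} = 20; a_{13} = 9; a_{14} = 15; a_{15} = 16; a_{16} = 1; a_{17} = 18; a_{18} = 14; a_{19} = 0; a_{20} = 14; a_{21} = 5; a_{22} = 1; a_{23} = 7; a_{24} = 15.
The sequence repeats with period 22.
The value 12 first appears (with n ≥ 3) at a_8.

8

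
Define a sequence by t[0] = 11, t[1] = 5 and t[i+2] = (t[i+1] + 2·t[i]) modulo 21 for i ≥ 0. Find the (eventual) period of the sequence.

t[0] = 11,  t[1] = 5,  t[2] = 6,  t[3] = 16,  t[4] = 7,  t[5] = 18,  t[6] = 11,  t[7] = 5.
The sequence repeats with period 6.

6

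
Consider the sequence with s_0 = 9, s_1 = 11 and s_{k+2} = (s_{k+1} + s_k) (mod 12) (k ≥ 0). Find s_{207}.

Computing terms: s_0 = 9, s_1 = 11, s_2 = 8, s_3 = 7, s_4 = 3, s_5 = 10, s_6 = 1, s_7 = 11, s_8 = 0, s_9 = 11, s_{10} = 11, s_{11} = 10, s_{12} = 9, s_{13} = 7, s_{14} = 4, s_{15} = 11, s_{16} = 3, s_{17} = 2, s_{18} = 5, s_{19} = 7, s_{20} = 0, s_{21} = 7, s_{22} = 7, s_{23} = 2, s_{24} = 9, s_{25} = 11.
Since (s_{24}, s_{25}) = (s_0, s_1) = (9, 11) (two consecutive terms determine the rest), the sequence is periodic with period 24.
So s_{207} = s_{0 + ((207-0) mod 24)} = s_{15} = 11.

11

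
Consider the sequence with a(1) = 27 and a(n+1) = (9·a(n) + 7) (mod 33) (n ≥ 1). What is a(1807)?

19

Computing terms: a(1) = 27; a(2) = 19; a(3) = 13; a(4) = 25; a(5) = 1; a(6) = 16; a(7) = 19.
Since a(7) = a(2) = 19, the sequence is eventually periodic: after a pre-period of length 1 it cycles with period 5.
For n ≥ 2, a(n) depends only on (n - 2) mod 5. (1807 - 2) mod 5 = 0, so a(1807) = a(2) = 19.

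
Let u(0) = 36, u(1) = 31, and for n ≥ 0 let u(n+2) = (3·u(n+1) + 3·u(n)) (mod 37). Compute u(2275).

Listing terms: u(0) = 36,  u(1) = 31,  u(2) = 16,  u(3) = 30,  u(4) = 27,  u(5) = 23,  u(6) = 2,  u(7) = 1,  u(8) = 9,  u(9) = 30,  u(10) = 6,  u(11) = 34,  u(12) = 9,  u(13) = 18,  u(14) = 7,  u(15) = 1,  u(16) = 24,  u(17) = 1,  u(18) = 1,  u(19) = 6,  u(20) = 21,  u(21) = 7,  u(22) = 10,  u(23) = 14,  u(24) = 35,  u(25) = 36,  u(26) = 28,  u(27) = 7,  u(28) = 31,  u(29) = 3,  u(30) = 28,  u(31) = 19,  u(32) = 30,  u(33) = 36,  u(34) = 13,  u(35) = 36,  u(36) = 36,  u(37) = 31.
The sequence repeats with period 36.
So u(2275) = u(0 + ((2275-0) mod 36)) = u(7) = 1.

1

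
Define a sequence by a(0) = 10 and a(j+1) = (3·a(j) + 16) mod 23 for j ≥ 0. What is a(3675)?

a(0) = 10, a(1) = 0, a(2) = 16, a(3) = 18, a(4) = 1, a(5) = 19, a(6) = 4, a(7) = 5, a(8) = 8, a(9) = 17, a(10) = 21, a(11) = 10.
The sequence repeats with period 11.
So a(3675) = a(0 + ((3675-0) mod 11)) = a(1) = 0.

0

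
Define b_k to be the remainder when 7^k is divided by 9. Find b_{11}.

We have b_0 = 1; b_1 = 7; b_2 = 4; b_3 = 1.
The sequence repeats with period 3.
So b_{11} = b_{0 + ((11-0) mod 3)} = b_2 = 4.

4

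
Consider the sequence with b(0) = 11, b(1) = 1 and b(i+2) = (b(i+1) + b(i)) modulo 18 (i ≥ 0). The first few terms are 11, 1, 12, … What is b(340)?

7

Listing terms: b(0) = 11; b(1) = 1; b(2) = 12; b(3) = 13; b(4) = 7; b(5) = 2; b(6) = 9; b(7) = 11; b(8) = 2; b(9) = 13; b(10) = 15; b(11) = 10; b(12) = 7; b(13) = 17; b(14) = 6; b(15) = 5; b(16) = 11; b(17) = 16; b(18) = 9; b(19) = 7; b(20) = 16; b(21) = 5; b(22) = 3; b(23) = 8; b(24) = 11; b(25) = 1.
Since (b(24), b(25)) = (b(0), b(1)) = (11, 1) (two consecutive terms determine the rest), the sequence is periodic with period 24.
So b(340) = b(0 + ((340-0) mod 24)) = b(4) = 7.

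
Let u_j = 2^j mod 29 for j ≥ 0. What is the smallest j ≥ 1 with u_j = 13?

18

We have u_0 = 1; u_1 = 2; u_2 = 4; u_3 = 8; u_4 = 16; u_5 = 3; u_6 = 6; u_7 = 12; u_8 = 24; u_9 = 19; u_{10} = 9; u_{11} = 18; u_{12} = 7; u_{13} = 14; u_{14} = 28; u_{15} = 27; u_{16} = 25; u_{17} = 21; u_{18} = 13; u_{19} = 26; u_{20} = 23; u_{21} = 17; u_{22} = 5; u_{23} = 10; u_{24} = 20; u_{25} = 11; u_{26} = 22; u_{27} = 15; u_{28} = 1.
Since u_{28} = u_0 = 1, the sequence is periodic with period 28.
The value 13 first appears (with j ≥ 1) at u_{18}.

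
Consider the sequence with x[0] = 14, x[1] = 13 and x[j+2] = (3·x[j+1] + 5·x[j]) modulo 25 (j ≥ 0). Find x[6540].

Computing terms: x[0] = 14; x[1] = 13; x[2] = 9; x[3] = 17; x[4] = 21; x[5] = 23; x[6] = 24; x[7] = 12; x[8] = 6; x[9] = 3; x[10] = 14; x[11] = 7; x[12] = 16; x[13] = 8; x[14] = 4; x[15] = 2; x[16] = 1; x[17] = 13; x[18] = 19; x[19] = 22; x[20] = 11; x[21] = 18; x[22] = 9; x[23] = 17.
Since (x[22], x[23]) = (x[2], x[3]) = (9, 17) (two consecutive terms determine the rest), the sequence is eventually periodic: after a pre-period of length 2 it cycles with period 20.
For j ≥ 2, x[j] depends only on (j - 2) mod 20. (6540 - 2) mod 20 = 18, so x[6540] = x[20] = 11.

11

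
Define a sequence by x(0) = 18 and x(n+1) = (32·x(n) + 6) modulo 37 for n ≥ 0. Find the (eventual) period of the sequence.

36

Computing terms: x(0) = 18,  x(1) = 27,  x(2) = 19,  x(3) = 22,  x(4) = 7,  x(5) = 8,  x(6) = 3,  x(7) = 28,  x(8) = 14,  x(9) = 10,  x(10) = 30,  x(11) = 4,  x(12) = 23,  x(13) = 2,  x(14) = 33,  x(15) = 26,  x(16) = 24,  x(17) = 34,  x(18) = 21,  x(19) = 12,  x(20) = 20,  x(21) = 17,  x(22) = 32,  x(23) = 31,  x(24) = 36,  x(25) = 11,  x(26) = 25,  x(27) = 29,  x(28) = 9,  x(29) = 35,  x(30) = 16,  x(31) = 0,  x(32) = 6,  x(33) = 13,  x(34) = 15,  x(35) = 5,  x(36) = 18.
Since x(36) = x(0) = 18, the sequence is periodic with period 36.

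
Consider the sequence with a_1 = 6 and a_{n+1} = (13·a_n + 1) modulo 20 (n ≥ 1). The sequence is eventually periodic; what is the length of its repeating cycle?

4

Computing terms: a_1 = 6, a_2 = 19, a_3 = 8, a_4 = 5, a_5 = 6.
Since a_5 = a_1 = 6, the sequence is periodic with period 4.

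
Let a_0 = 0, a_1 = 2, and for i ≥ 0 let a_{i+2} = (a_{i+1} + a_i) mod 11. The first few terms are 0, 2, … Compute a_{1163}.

4

a_0 = 0; a_1 = 2; a_2 = 2; a_3 = 4; a_4 = 6; a_5 = 10; a_6 = 5; a_7 = 4; a_8 = 9; a_9 = 2; a_{10} = 0; a_{11} = 2.
The sequence repeats with period 10.
So a_{1163} = a_{0 + ((1163-0) mod 10)} = a_3 = 4.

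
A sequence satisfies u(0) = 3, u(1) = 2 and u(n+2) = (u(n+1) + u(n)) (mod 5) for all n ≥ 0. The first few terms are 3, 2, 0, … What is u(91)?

3

Computing terms: u(0) = 3, u(1) = 2, u(2) = 0, u(3) = 2, u(4) = 2, u(5) = 4, u(6) = 1, u(7) = 0, u(8) = 1, u(9) = 1, u(10) = 2, u(11) = 3, u(12) = 0, u(13) = 3, u(14) = 3, u(15) = 1, u(16) = 4, u(17) = 0, u(18) = 4, u(19) = 4, u(20) = 3, u(21) = 2.
The sequence repeats with period 20.
So u(91) = u(0 + ((91-0) mod 20)) = u(11) = 3.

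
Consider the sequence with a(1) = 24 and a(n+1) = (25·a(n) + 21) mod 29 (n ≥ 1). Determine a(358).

a(1) = 24,  a(2) = 12,  a(3) = 2,  a(4) = 13,  a(5) = 27,  a(6) = 0,  a(7) = 21,  a(8) = 24.
The sequence repeats with period 7.
(358 - 1) mod 7 = 0, so a(358) = a(1) = 24.

24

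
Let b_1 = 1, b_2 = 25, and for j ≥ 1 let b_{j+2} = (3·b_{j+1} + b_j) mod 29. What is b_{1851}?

We have b_1 = 1, b_2 = 25, b_3 = 18, b_4 = 21, b_5 = 23, b_6 = 3, b_7 = 3, b_8 = 12, b_9 = 10, b_{10} = 13, b_{11} = 20, b_{12} = 15, b_{13} = 7, b_{14} = 7, b_{15} = 28, b_{16} = 4, b_{17} = 11, b_{18} = 8, b_{19} = 6, b_{20} = 26, b_{21} = 26, b_{22} = 17, b_{23} = 19, b_{24} = 16, b_{25} = 9, b_{26} = 14, b_{27} = 22, b_{28} = 22, b_{29} = 1, b_{30} = 25.
The sequence repeats with period 28.
So b_{1851} = b_{1 + ((1851-1) mod 28)} = b_3 = 18.

18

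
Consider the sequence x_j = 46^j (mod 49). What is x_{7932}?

8

x_1 = 46,  x_2 = 9,  x_3 = 22,  x_4 = 32,  x_5 = 2,  x_6 = 43,  x_7 = 18,  x_8 = 44,  x_9 = 15,  x_{10} = 4,  x_{11} = 37,  x_{12} = 36,  x_{13} = 39,  x_{14} = 30,  x_{15} = 8,  x_{16} = 25,  x_{17} = 23,  x_{18} = 29,  x_{19} = 11,  x_{20} = 16,  x_{21} = 1,  x_{22} = 46.
The sequence repeats with period 21.
So x_{7932} = x_{1 + ((7932-1) mod 21)} = x_{15} = 8.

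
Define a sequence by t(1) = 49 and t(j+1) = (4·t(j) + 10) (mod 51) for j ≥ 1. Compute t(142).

t(1) = 49, t(2) = 2, t(3) = 18, t(4) = 31, t(5) = 32, t(6) = 36, t(7) = 1, t(8) = 14, t(9) = 15, t(10) = 19, t(11) = 35, t(12) = 48, t(13) = 49.
Since t(13) = t(1) = 49, the sequence is periodic with period 12.
(142 - 1) mod 12 = 9, so t(142) = t(10) = 19.

19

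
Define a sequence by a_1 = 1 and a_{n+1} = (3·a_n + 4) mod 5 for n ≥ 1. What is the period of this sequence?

Computing terms: a_1 = 1,  a_2 = 2,  a_3 = 0,  a_4 = 4,  a_5 = 1.
The sequence repeats with period 4.

4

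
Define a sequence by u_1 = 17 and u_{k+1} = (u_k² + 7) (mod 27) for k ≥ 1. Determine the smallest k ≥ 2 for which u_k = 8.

Listing terms: u_1 = 17,  u_2 = 26,  u_3 = 8,  u_4 = 17.
Since u_4 = u_1 = 17, the sequence is periodic with period 3.
The value 8 first appears (with k ≥ 2) at u_3.

3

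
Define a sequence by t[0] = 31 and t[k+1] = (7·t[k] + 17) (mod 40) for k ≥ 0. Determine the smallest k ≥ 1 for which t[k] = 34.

We have t[0] = 31; t[1] = 34; t[2] = 15; t[3] = 2; t[4] = 31.
The sequence repeats with period 4.
The value 34 first appears (with k ≥ 1) at t[1].

1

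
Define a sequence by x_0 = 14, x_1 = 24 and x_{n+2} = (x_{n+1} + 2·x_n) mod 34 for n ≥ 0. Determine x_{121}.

24

We have x_0 = 14, x_1 = 24, x_2 = 18, x_3 = 32, x_4 = 0, x_5 = 30, x_6 = 30, x_7 = 22, x_8 = 14, x_9 = 24.
Since (x_8, x_9) = (x_0, x_1) = (14, 24) (two consecutive terms determine the rest), the sequence is periodic with period 8.
(121 - 0) mod 8 = 1, so x_{121} = x_1 = 24.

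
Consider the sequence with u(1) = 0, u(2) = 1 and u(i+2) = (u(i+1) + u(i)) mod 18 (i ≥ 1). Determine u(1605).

Computing terms: u(1) = 0; u(2) = 1; u(3) = 1; u(4) = 2; u(5) = 3; u(6) = 5; u(7) = 8; u(8) = 13; u(9) = 3; u(10) = 16; u(11) = 1; u(12) = 17; u(13) = 0; u(14) = 17; u(15) = 17; u(16) = 16; u(17) = 15; u(18) = 13; u(19) = 10; u(20) = 5; u(21) = 15; u(22) = 2; u(23) = 17; u(24) = 1; u(25) = 0; u(26) = 1.
The sequence repeats with period 24.
(1605 - 1) mod 24 = 20, so u(1605) = u(21) = 15.

15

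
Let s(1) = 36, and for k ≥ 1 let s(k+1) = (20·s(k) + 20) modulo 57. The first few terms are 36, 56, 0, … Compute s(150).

14

We have s(1) = 36; s(2) = 56; s(3) = 0; s(4) = 20; s(5) = 21; s(6) = 41; s(7) = 42; s(8) = 5; s(9) = 6; s(10) = 26; s(11) = 27; s(12) = 47; s(13) = 48; s(14) = 11; s(15) = 12; s(16) = 32; s(17) = 33; s(18) = 53; s(19) = 54; s(20) = 17; s(21) = 18; s(22) = 38; s(23) = 39; s(24) = 2; s(25) = 3; s(26) = 23; s(27) = 24; s(28) = 44; s(29) = 45; s(30) = 8; s(31) = 9; s(32) = 29; s(33) = 30; s(34) = 50; s(35) = 51; s(36) = 14; s(37) = 15; s(38) = 35; s(39) = 36.
The sequence repeats with period 38.
(150 - 1) mod 38 = 35, so s(150) = s(36) = 14.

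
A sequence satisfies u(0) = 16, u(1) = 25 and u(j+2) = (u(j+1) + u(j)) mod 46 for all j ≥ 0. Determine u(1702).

We have u(0) = 16; u(1) = 25; u(2) = 41; u(3) = 20; u(4) = 15; u(5) = 35; u(6) = 4; u(7) = 39; u(8) = 43; u(9) = 36; u(10) = 33; u(11) = 23; u(12) = 10; u(13) = 33; u(14) = 43; u(15) = 30; u(16) = 27; u(17) = 11; u(18) = 38; u(19) = 3; u(20) = 41; u(21) = 44; u(22) = 39; u(23) = 37; u(24) = 30; u(25) = 21; u(26) = 5; u(27) = 26; u(28) = 31; u(29) = 11; u(30) = 42; u(31) = 7; u(32) = 3; u(33) = 10; u(34) = 13; u(35) = 23; u(36) = 36; u(37) = 13; u(38) = 3; u(39) = 16; u(40) = 19; u(41) = 35; u(42) = 8; u(43) = 43; u(44) = 5; u(45) = 2; u(46) = 7; u(47) = 9; u(48) = 16; u(49) = 25.
Since (u(48), u(49)) = (u(0), u(1)) = (16, 25) (two consecutive terms determine the rest), the sequence is periodic with period 48.
(1702 - 0) mod 48 = 22, so u(1702) = u(22) = 39.

39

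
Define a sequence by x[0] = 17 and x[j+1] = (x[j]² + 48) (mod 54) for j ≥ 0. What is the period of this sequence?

x[0] = 17; x[1] = 13; x[2] = 1; x[3] = 49; x[4] = 19; x[5] = 31; x[6] = 37; x[7] = 13.
Since x[7] = x[1] = 13, the sequence is eventually periodic: after a pre-period of length 1 it cycles with period 6.

6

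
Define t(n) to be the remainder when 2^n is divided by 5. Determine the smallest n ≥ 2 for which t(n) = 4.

Listing terms: t(1) = 2, t(2) = 4, t(3) = 3, t(4) = 1, t(5) = 2.
Since t(5) = t(1) = 2, the sequence is periodic with period 4.
The value 4 first appears (with n ≥ 2) at t(2).

2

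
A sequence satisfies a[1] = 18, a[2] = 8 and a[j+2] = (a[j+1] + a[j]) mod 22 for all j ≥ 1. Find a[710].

12

a[1] = 18, a[2] = 8, a[3] = 4, a[4] = 12, a[5] = 16, a[6] = 6, a[7] = 0, a[8] = 6, a[9] = 6, a[10] = 12, a[11] = 18, a[12] = 8.
Since (a[11], a[12]) = (a[1], a[2]) = (18, 8) (two consecutive terms determine the rest), the sequence is periodic with period 10.
So a[710] = a[1 + ((710-1) mod 10)] = a[10] = 12.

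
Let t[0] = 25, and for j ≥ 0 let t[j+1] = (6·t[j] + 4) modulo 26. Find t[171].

8

We have t[0] = 25; t[1] = 24; t[2] = 18; t[3] = 8; t[4] = 0; t[5] = 4; t[6] = 2; t[7] = 16; t[8] = 22; t[9] = 6; t[10] = 14; t[11] = 10; t[12] = 12; t[13] = 24.
Since t[13] = t[1] = 24, the sequence is eventually periodic: after a pre-period of length 1 it cycles with period 12.
For j ≥ 1, t[j] depends only on (j - 1) mod 12. (171 - 1) mod 12 = 2, so t[171] = t[3] = 8.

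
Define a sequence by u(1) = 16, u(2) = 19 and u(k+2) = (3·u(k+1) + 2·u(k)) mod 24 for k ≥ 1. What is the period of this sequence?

4

Computing terms: u(1) = 16, u(2) = 19, u(3) = 17, u(4) = 17, u(5) = 13, u(6) = 1, u(7) = 5, u(8) = 17, u(9) = 13.
Since (u(8), u(9)) = (u(4), u(5)) = (17, 13) (two consecutive terms determine the rest), the sequence is eventually periodic: after a pre-period of length 3 it cycles with period 4.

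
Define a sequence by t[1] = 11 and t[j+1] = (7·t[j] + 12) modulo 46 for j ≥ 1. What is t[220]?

Listing terms: t[1] = 11, t[2] = 43, t[3] = 37, t[4] = 41, t[5] = 23, t[6] = 35, t[7] = 27, t[8] = 17, t[9] = 39, t[10] = 9, t[11] = 29, t[12] = 31, t[13] = 45, t[14] = 5, t[15] = 1, t[16] = 19, t[17] = 7, t[18] = 15, t[19] = 25, t[20] = 3, t[21] = 33, t[22] = 13, t[23] = 11.
Since t[23] = t[1] = 11, the sequence is periodic with period 22.
(220 - 1) mod 22 = 21, so t[220] = t[22] = 13.

13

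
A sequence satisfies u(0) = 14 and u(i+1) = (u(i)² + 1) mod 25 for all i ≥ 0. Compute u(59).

5

Listing terms: u(0) = 14,  u(1) = 22,  u(2) = 10,  u(3) = 1,  u(4) = 2,  u(5) = 5,  u(6) = 1.
Since u(6) = u(3) = 1, the sequence is eventually periodic: after a pre-period of length 3 it cycles with period 3.
For i ≥ 3, u(i) depends only on (i - 3) mod 3. (59 - 3) mod 3 = 2, so u(59) = u(5) = 5.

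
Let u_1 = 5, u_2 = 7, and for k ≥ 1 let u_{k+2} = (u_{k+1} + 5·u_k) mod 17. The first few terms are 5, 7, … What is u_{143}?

Listing terms: u_1 = 5; u_2 = 7; u_3 = 15; u_4 = 16; u_5 = 6; u_6 = 1; u_7 = 14; u_8 = 2; u_9 = 4; u_{10} = 14; u_{11} = 0; u_{12} = 2; u_{13} = 2; u_{14} = 12; u_{15} = 5; u_{16} = 14; u_{17} = 5; u_{18} = 7.
Since (u_{17}, u_{18}) = (u_1, u_2) = (5, 7) (two consecutive terms determine the rest), the sequence is periodic with period 16.
So u_{143} = u_{1 + ((143-1) mod 16)} = u_{15} = 5.

5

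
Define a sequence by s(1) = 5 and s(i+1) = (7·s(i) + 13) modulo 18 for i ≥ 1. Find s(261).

13

Computing terms: s(1) = 5; s(2) = 12; s(3) = 7; s(4) = 8; s(5) = 15; s(6) = 10; s(7) = 11; s(8) = 0; s(9) = 13; s(10) = 14; s(11) = 3; s(12) = 16; s(13) = 17; s(14) = 6; s(15) = 1; s(16) = 2; s(17) = 9; s(18) = 4; s(19) = 5.
Since s(19) = s(1) = 5, the sequence is periodic with period 18.
(261 - 1) mod 18 = 8, so s(261) = s(9) = 13.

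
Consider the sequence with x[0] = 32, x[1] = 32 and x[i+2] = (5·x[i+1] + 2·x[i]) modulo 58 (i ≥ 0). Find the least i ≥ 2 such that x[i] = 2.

20

Listing terms: x[0] = 32; x[1] = 32; x[2] = 50; x[3] = 24; x[4] = 46; x[5] = 46; x[6] = 32; x[7] = 20; x[8] = 48; x[9] = 48; x[10] = 46; x[11] = 36; x[12] = 40; x[13] = 40; x[14] = 48; x[15] = 30; x[16] = 14; x[17] = 14; x[18] = 40; x[19] = 54; x[20] = 2; x[21] = 2; x[22] = 14; x[23] = 16; x[24] = 50; x[25] = 50; x[26] = 2; x[27] = 52; x[28] = 32; x[29] = 32.
The sequence repeats with period 28.
The value 2 first appears (with i ≥ 2) at x[20].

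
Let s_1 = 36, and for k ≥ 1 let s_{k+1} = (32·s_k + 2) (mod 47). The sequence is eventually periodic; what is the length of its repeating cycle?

23

We have s_1 = 36; s_2 = 26; s_3 = 35; s_4 = 41; s_5 = 45; s_6 = 32; s_7 = 39; s_8 = 28; s_9 = 5; s_{10} = 21; s_{11} = 16; s_{12} = 44; s_{13} = 0; s_{14} = 2; s_{15} = 19; s_{16} = 46; s_{17} = 17; s_{18} = 29; s_{19} = 37; s_{20} = 11; s_{21} = 25; s_{22} = 3; s_{23} = 4; s_{24} = 36.
The sequence repeats with period 23.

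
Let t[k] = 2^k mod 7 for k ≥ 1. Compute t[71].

Computing terms: t[1] = 2,  t[2] = 4,  t[3] = 1,  t[4] = 2.
The sequence repeats with period 3.
So t[71] = t[1 + ((71-1) mod 3)] = t[2] = 4.

4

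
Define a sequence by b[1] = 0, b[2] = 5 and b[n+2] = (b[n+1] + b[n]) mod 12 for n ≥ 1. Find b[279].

1

Listing terms: b[1] = 0; b[2] = 5; b[3] = 5; b[4] = 10; b[5] = 3; b[6] = 1; b[7] = 4; b[8] = 5; b[9] = 9; b[10] = 2; b[11] = 11; b[12] = 1; b[13] = 0; b[14] = 1; b[15] = 1; b[16] = 2; b[17] = 3; b[18] = 5; b[19] = 8; b[20] = 1; b[21] = 9; b[22] = 10; b[23] = 7; b[24] = 5; b[25] = 0; b[26] = 5.
Since (b[25], b[26]) = (b[1], b[2]) = (0, 5) (two consecutive terms determine the rest), the sequence is periodic with period 24.
So b[279] = b[1 + ((279-1) mod 24)] = b[15] = 1.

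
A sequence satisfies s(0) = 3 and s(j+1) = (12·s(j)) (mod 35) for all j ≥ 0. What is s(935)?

s(0) = 3, s(1) = 1, s(2) = 12, s(3) = 4, s(4) = 13, s(5) = 16, s(6) = 17, s(7) = 29, s(8) = 33, s(9) = 11, s(10) = 27, s(11) = 9, s(12) = 3.
Since s(12) = s(0) = 3, the sequence is periodic with period 12.
(935 - 0) mod 12 = 11, so s(935) = s(11) = 9.

9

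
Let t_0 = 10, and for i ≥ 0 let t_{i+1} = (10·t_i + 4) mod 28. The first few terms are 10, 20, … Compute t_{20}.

8

We have t_0 = 10, t_1 = 20, t_2 = 8, t_3 = 0, t_4 = 4, t_5 = 16, t_6 = 24, t_7 = 20.
Since t_7 = t_1 = 20, the sequence is eventually periodic: after a pre-period of length 1 it cycles with period 6.
For i ≥ 1, t_i depends only on (i - 1) mod 6. (20 - 1) mod 6 = 1, so t_{20} = t_2 = 8.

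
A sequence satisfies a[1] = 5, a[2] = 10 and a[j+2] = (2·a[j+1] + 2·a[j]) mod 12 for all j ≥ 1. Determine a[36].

Listing terms: a[1] = 5,  a[2] = 10,  a[3] = 6,  a[4] = 8,  a[5] = 4,  a[6] = 0,  a[7] = 8,  a[8] = 4.
Since (a[7], a[8]) = (a[4], a[5]) = (8, 4) (two consecutive terms determine the rest), the sequence is eventually periodic: after a pre-period of length 3 it cycles with period 3.
For j ≥ 4, a[j] depends only on (j - 4) mod 3. (36 - 4) mod 3 = 2, so a[36] = a[6] = 0.

0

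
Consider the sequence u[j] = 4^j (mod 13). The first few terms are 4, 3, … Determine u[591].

Listing terms: u[1] = 4; u[2] = 3; u[3] = 12; u[4] = 9; u[5] = 10; u[6] = 1; u[7] = 4.
The sequence repeats with period 6.
(591 - 1) mod 6 = 2, so u[591] = u[3] = 12.

12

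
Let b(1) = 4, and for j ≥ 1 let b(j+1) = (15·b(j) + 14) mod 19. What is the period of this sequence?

b(1) = 4,  b(2) = 17,  b(3) = 3,  b(4) = 2,  b(5) = 6,  b(6) = 9,  b(7) = 16,  b(8) = 7,  b(9) = 5,  b(10) = 13,  b(11) = 0,  b(12) = 14,  b(13) = 15,  b(14) = 11,  b(15) = 8,  b(16) = 1,  b(17) = 10,  b(18) = 12,  b(19) = 4.
Since b(19) = b(1) = 4, the sequence is periodic with period 18.

18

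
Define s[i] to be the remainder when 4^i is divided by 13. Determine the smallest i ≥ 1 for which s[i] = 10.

5

s[0] = 1, s[1] = 4, s[2] = 3, s[3] = 12, s[4] = 9, s[5] = 10, s[6] = 1.
Since s[6] = s[0] = 1, the sequence is periodic with period 6.
The value 10 first appears (with i ≥ 1) at s[5].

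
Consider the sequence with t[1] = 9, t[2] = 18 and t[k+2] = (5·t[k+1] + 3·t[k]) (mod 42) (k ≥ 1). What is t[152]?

t[1] = 9; t[2] = 18; t[3] = 33; t[4] = 9; t[5] = 18.
Since (t[4], t[5]) = (t[1], t[2]) = (9, 18) (two consecutive terms determine the rest), the sequence is periodic with period 3.
So t[152] = t[1 + ((152-1) mod 3)] = t[2] = 18.

18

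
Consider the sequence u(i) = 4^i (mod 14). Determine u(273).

8

We have u(1) = 4,  u(2) = 2,  u(3) = 8,  u(4) = 4.
The sequence repeats with period 3.
(273 - 1) mod 3 = 2, so u(273) = u(3) = 8.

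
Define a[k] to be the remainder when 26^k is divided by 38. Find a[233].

30

We have a[0] = 1,  a[1] = 26,  a[2] = 30,  a[3] = 20,  a[4] = 26.
Since a[4] = a[1] = 26, the sequence is eventually periodic: after a pre-period of length 1 it cycles with period 3.
For k ≥ 1, a[k] depends only on (k - 1) mod 3. (233 - 1) mod 3 = 1, so a[233] = a[2] = 30.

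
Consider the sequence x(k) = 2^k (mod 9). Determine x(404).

We have x(0) = 1; x(1) = 2; x(2) = 4; x(3) = 8; x(4) = 7; x(5) = 5; x(6) = 1.
The sequence repeats with period 6.
(404 - 0) mod 6 = 2, so x(404) = x(2) = 4.

4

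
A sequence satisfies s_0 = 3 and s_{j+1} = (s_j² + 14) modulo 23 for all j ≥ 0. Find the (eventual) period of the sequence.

Listing terms: s_0 = 3, s_1 = 0, s_2 = 14, s_3 = 3.
Since s_3 = s_0 = 3, the sequence is periodic with period 3.

3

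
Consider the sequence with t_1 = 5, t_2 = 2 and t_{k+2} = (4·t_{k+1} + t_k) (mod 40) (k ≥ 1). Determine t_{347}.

Computing terms: t_1 = 5, t_2 = 2, t_3 = 13, t_4 = 14, t_5 = 29, t_6 = 10, t_7 = 29, t_8 = 6, t_9 = 13, t_{10} = 18, t_{11} = 5, t_{12} = 38, t_{13} = 37, t_{14} = 26, t_{15} = 21, t_{16} = 30, t_{17} = 21, t_{18} = 34, t_{19} = 37, t_{20} = 22, t_{21} = 5, t_{22} = 2.
The sequence repeats with period 20.
So t_{347} = t_{1 + ((347-1) mod 20)} = t_7 = 29.

29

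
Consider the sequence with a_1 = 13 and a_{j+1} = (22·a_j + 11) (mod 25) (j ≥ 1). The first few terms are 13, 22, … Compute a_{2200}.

16

Computing terms: a_1 = 13, a_2 = 22, a_3 = 20, a_4 = 1, a_5 = 8, a_6 = 12, a_7 = 0, a_8 = 11, a_9 = 3, a_{10} = 2, a_{11} = 5, a_{12} = 21, a_{13} = 23, a_{14} = 17, a_{15} = 10, a_{16} = 6, a_{17} = 18, a_{18} = 7, a_{19} = 15, a_{20} = 16, a_{21} = 13.
Since a_{21} = a_1 = 13, the sequence is periodic with period 20.
(2200 - 1) mod 20 = 19, so a_{2200} = a_{20} = 16.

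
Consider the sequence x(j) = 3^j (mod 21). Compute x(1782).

15

x(1) = 3, x(2) = 9, x(3) = 6, x(4) = 18, x(5) = 12, x(6) = 15, x(7) = 3.
The sequence repeats with period 6.
So x(1782) = x(1 + ((1782-1) mod 6)) = x(6) = 15.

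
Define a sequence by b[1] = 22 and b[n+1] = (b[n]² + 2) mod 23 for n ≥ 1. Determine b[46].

8

b[1] = 22,  b[2] = 3,  b[3] = 11,  b[4] = 8,  b[5] = 20,  b[6] = 11.
Since b[6] = b[3] = 11, the sequence is eventually periodic: after a pre-period of length 2 it cycles with period 3.
For n ≥ 3, b[n] depends only on (n - 3) mod 3. (46 - 3) mod 3 = 1, so b[46] = b[4] = 8.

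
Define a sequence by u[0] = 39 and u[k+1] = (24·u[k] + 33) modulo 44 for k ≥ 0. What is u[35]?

5

We have u[0] = 39,  u[1] = 1,  u[2] = 13,  u[3] = 37,  u[4] = 41,  u[5] = 5,  u[6] = 21,  u[7] = 9,  u[8] = 29,  u[9] = 25,  u[10] = 17,  u[11] = 1.
Since u[11] = u[1] = 1, the sequence is eventually periodic: after a pre-period of length 1 it cycles with period 10.
For k ≥ 1, u[k] depends only on (k - 1) mod 10. (35 - 1) mod 10 = 4, so u[35] = u[5] = 5.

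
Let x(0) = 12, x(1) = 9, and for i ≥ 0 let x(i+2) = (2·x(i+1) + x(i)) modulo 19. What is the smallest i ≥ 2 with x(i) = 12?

3

We have x(0) = 12,  x(1) = 9,  x(2) = 11,  x(3) = 12,  x(4) = 16,  x(5) = 6,  x(6) = 9,  x(7) = 5,  x(8) = 0,  x(9) = 5,  x(10) = 10,  x(11) = 6,  x(12) = 3,  x(13) = 12,  x(14) = 8,  x(15) = 9,  x(16) = 7,  x(17) = 4,  x(18) = 15,  x(19) = 15,  x(20) = 7,  x(21) = 10,  x(22) = 8,  x(23) = 7,  x(24) = 3,  x(25) = 13,  x(26) = 10,  x(27) = 14,  x(28) = 0,  x(29) = 14,  x(30) = 9,  x(31) = 13,  x(32) = 16,  x(33) = 7,  x(34) = 11,  x(35) = 10,  x(36) = 12,  x(37) = 15,  x(38) = 4,  x(39) = 4,  x(40) = 12,  x(41) = 9.
The sequence repeats with period 40.
The value 12 first appears (with i ≥ 2) at x(3).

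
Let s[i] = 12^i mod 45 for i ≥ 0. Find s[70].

Computing terms: s[0] = 1,  s[1] = 12,  s[2] = 9,  s[3] = 18,  s[4] = 36,  s[5] = 27,  s[6] = 9.
Since s[6] = s[2] = 9, the sequence is eventually periodic: after a pre-period of length 2 it cycles with period 4.
For i ≥ 2, s[i] depends only on (i - 2) mod 4. (70 - 2) mod 4 = 0, so s[70] = s[2] = 9.

9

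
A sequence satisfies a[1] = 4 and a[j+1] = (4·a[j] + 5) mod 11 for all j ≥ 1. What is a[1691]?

4

Computing terms: a[1] = 4; a[2] = 10; a[3] = 1; a[4] = 9; a[5] = 8; a[6] = 4.
Since a[6] = a[1] = 4, the sequence is periodic with period 5.
(1691 - 1) mod 5 = 0, so a[1691] = a[1] = 4.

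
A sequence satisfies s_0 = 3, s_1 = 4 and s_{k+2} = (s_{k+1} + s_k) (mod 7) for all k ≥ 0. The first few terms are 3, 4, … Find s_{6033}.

4

Listing terms: s_0 = 3; s_1 = 4; s_2 = 0; s_3 = 4; s_4 = 4; s_5 = 1; s_6 = 5; s_7 = 6; s_8 = 4; s_9 = 3; s_{10} = 0; s_{11} = 3; s_{12} = 3; s_{13} = 6; s_{14} = 2; s_{15} = 1; s_{16} = 3; s_{17} = 4.
Since (s_{16}, s_{17}) = (s_0, s_1) = (3, 4) (two consecutive terms determine the rest), the sequence is periodic with period 16.
(6033 - 0) mod 16 = 1, so s_{6033} = s_1 = 4.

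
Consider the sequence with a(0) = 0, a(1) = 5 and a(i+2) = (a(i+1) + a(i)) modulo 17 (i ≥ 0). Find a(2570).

Listing terms: a(0) = 0, a(1) = 5, a(2) = 5, a(3) = 10, a(4) = 15, a(5) = 8, a(6) = 6, a(7) = 14, a(8) = 3, a(9) = 0, a(10) = 3, a(11) = 3, a(12) = 6, a(13) = 9, a(14) = 15, a(15) = 7, a(16) = 5, a(17) = 12, a(18) = 0, a(19) = 12, a(20) = 12, a(21) = 7, a(22) = 2, a(23) = 9, a(24) = 11, a(25) = 3, a(26) = 14, a(27) = 0, a(28) = 14, a(29) = 14, a(30) = 11, a(31) = 8, a(32) = 2, a(33) = 10, a(34) = 12, a(35) = 5, a(36) = 0, a(37) = 5.
Since (a(36), a(37)) = (a(0), a(1)) = (0, 5) (two consecutive terms determine the rest), the sequence is periodic with period 36.
(2570 - 0) mod 36 = 14, so a(2570) = a(14) = 15.

15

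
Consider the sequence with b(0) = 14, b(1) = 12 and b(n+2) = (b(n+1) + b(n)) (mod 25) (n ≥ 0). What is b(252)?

We have b(0) = 14; b(1) = 12; b(2) = 1; b(3) = 13; b(4) = 14; b(5) = 2; b(6) = 16; b(7) = 18; b(8) = 9; b(9) = 2; b(10) = 11; b(11) = 13; b(12) = 24; b(13) = 12; b(14) = 11; b(15) = 23; b(16) = 9; b(17) = 7; b(18) = 16; b(19) = 23; b(20) = 14; b(21) = 12.
Since (b(20), b(21)) = (b(0), b(1)) = (14, 12) (two consecutive terms determine the rest), the sequence is periodic with period 20.
(252 - 0) mod 20 = 12, so b(252) = b(12) = 24.

24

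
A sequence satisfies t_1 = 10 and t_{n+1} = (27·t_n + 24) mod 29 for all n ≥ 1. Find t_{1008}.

7

Computing terms: t_1 = 10; t_2 = 4; t_3 = 16; t_4 = 21; t_5 = 11; t_6 = 2; t_7 = 20; t_8 = 13; t_9 = 27; t_{10} = 28; t_{11} = 26; t_{12} = 1; t_{13} = 22; t_{14} = 9; t_{15} = 6; t_{16} = 12; t_{17} = 0; t_{18} = 24; t_{19} = 5; t_{20} = 14; t_{21} = 25; t_{22} = 3; t_{23} = 18; t_{24} = 17; t_{25} = 19; t_{26} = 15; t_{27} = 23; t_{28} = 7; t_{29} = 10.
The sequence repeats with period 28.
So t_{1008} = t_{1 + ((1008-1) mod 28)} = t_{28} = 7.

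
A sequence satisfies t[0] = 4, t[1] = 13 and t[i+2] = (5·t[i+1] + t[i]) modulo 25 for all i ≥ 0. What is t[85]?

3

Listing terms: t[0] = 4, t[1] = 13, t[2] = 19, t[3] = 8, t[4] = 9, t[5] = 3, t[6] = 24, t[7] = 23, t[8] = 14, t[9] = 18, t[10] = 4, t[11] = 13.
The sequence repeats with period 10.
So t[85] = t[0 + ((85-0) mod 10)] = t[5] = 3.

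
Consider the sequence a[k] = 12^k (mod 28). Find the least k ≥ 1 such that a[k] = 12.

Listing terms: a[0] = 1, a[1] = 12, a[2] = 4, a[3] = 20, a[4] = 16, a[5] = 24, a[6] = 8, a[7] = 12.
Since a[7] = a[1] = 12, the sequence is eventually periodic: after a pre-period of length 1 it cycles with period 6.
The value 12 first appears (with k ≥ 1) at a[1].

1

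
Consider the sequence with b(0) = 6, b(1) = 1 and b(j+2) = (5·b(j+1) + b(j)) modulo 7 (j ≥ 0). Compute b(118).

Computing terms: b(0) = 6, b(1) = 1, b(2) = 4, b(3) = 0, b(4) = 4, b(5) = 6, b(6) = 6, b(7) = 1.
Since (b(6), b(7)) = (b(0), b(1)) = (6, 1) (two consecutive terms determine the rest), the sequence is periodic with period 6.
So b(118) = b(0 + ((118-0) mod 6)) = b(4) = 4.

4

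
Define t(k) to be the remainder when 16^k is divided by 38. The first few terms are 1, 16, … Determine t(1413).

t(0) = 1,  t(1) = 16,  t(2) = 28,  t(3) = 30,  t(4) = 24,  t(5) = 4,  t(6) = 26,  t(7) = 36,  t(8) = 6,  t(9) = 20,  t(10) = 16.
Since t(10) = t(1) = 16, the sequence is eventually periodic: after a pre-period of length 1 it cycles with period 9.
For k ≥ 1, t(k) depends only on (k - 1) mod 9. (1413 - 1) mod 9 = 8, so t(1413) = t(9) = 20.

20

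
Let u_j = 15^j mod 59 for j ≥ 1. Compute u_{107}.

7

Computing terms: u_1 = 15, u_2 = 48, u_3 = 12, u_4 = 3, u_5 = 45, u_6 = 26, u_7 = 36, u_8 = 9, u_9 = 17, u_{10} = 19, u_{11} = 49, u_{12} = 27, u_{13} = 51, u_{14} = 57, u_{15} = 29, u_{16} = 22, u_{17} = 35, u_{18} = 53, u_{19} = 28, u_{20} = 7, u_{21} = 46, u_{22} = 41, u_{23} = 25, u_{24} = 21, u_{25} = 20, u_{26} = 5, u_{27} = 16, u_{28} = 4, u_{29} = 1, u_{30} = 15.
Since u_{30} = u_1 = 15, the sequence is periodic with period 29.
So u_{107} = u_{1 + ((107-1) mod 29)} = u_{20} = 7.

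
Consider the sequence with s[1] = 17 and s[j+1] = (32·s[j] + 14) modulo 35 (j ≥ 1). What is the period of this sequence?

12

We have s[1] = 17, s[2] = 33, s[3] = 20, s[4] = 24, s[5] = 12, s[6] = 13, s[7] = 10, s[8] = 19, s[9] = 27, s[10] = 3, s[11] = 5, s[12] = 34, s[13] = 17.
Since s[13] = s[1] = 17, the sequence is periodic with period 12.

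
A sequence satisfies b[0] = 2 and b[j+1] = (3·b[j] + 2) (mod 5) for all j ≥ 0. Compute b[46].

b[0] = 2,  b[1] = 3,  b[2] = 1,  b[3] = 0,  b[4] = 2.
The sequence repeats with period 4.
So b[46] = b[0 + ((46-0) mod 4)] = b[2] = 1.

1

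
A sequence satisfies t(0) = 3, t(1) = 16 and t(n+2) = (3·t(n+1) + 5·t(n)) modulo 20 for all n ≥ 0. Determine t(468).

7

Listing terms: t(0) = 3, t(1) = 16, t(2) = 3, t(3) = 9, t(4) = 2, t(5) = 11, t(6) = 3, t(7) = 4, t(8) = 7, t(9) = 1, t(10) = 18, t(11) = 19, t(12) = 7, t(13) = 16, t(14) = 3.
Since (t(13), t(14)) = (t(1), t(2)) = (16, 3) (two consecutive terms determine the rest), the sequence is eventually periodic: after a pre-period of length 1 it cycles with period 12.
For n ≥ 1, t(n) depends only on (n - 1) mod 12. (468 - 1) mod 12 = 11, so t(468) = t(12) = 7.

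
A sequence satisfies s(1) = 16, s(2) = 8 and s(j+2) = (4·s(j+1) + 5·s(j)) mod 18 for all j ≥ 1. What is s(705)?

Computing terms: s(1) = 16; s(2) = 8; s(3) = 4; s(4) = 2; s(5) = 10; s(6) = 14; s(7) = 16; s(8) = 8.
Since (s(7), s(8)) = (s(1), s(2)) = (16, 8) (two consecutive terms determine the rest), the sequence is periodic with period 6.
So s(705) = s(1 + ((705-1) mod 6)) = s(3) = 4.

4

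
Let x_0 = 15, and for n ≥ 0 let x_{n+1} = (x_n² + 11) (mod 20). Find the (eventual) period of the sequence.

6

We have x_0 = 15,  x_1 = 16,  x_2 = 7,  x_3 = 0,  x_4 = 11,  x_5 = 12,  x_6 = 15.
The sequence repeats with period 6.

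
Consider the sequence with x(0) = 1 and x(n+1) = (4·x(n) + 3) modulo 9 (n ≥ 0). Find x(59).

Listing terms: x(0) = 1,  x(1) = 7,  x(2) = 4,  x(3) = 1.
Since x(3) = x(0) = 1, the sequence is periodic with period 3.
(59 - 0) mod 3 = 2, so x(59) = x(2) = 4.

4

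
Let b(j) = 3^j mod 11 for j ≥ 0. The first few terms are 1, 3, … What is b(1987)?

Computing terms: b(0) = 1, b(1) = 3, b(2) = 9, b(3) = 5, b(4) = 4, b(5) = 1.
Since b(5) = b(0) = 1, the sequence is periodic with period 5.
So b(1987) = b(0 + ((1987-0) mod 5)) = b(2) = 9.

9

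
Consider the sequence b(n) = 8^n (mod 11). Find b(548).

We have b(1) = 8; b(2) = 9; b(3) = 6; b(4) = 4; b(5) = 10; b(6) = 3; b(7) = 2; b(8) = 5; b(9) = 7; b(10) = 1; b(11) = 8.
Since b(11) = b(1) = 8, the sequence is periodic with period 10.
(548 - 1) mod 10 = 7, so b(548) = b(8) = 5.

5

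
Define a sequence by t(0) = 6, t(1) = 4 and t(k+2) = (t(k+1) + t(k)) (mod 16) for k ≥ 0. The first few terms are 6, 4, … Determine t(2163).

14

Computing terms: t(0) = 6; t(1) = 4; t(2) = 10; t(3) = 14; t(4) = 8; t(5) = 6; t(6) = 14; t(7) = 4; t(8) = 2; t(9) = 6; t(10) = 8; t(11) = 14; t(12) = 6; t(13) = 4.
The sequence repeats with period 12.
(2163 - 0) mod 12 = 3, so t(2163) = t(3) = 14.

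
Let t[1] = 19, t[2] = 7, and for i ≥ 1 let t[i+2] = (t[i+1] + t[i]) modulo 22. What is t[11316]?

t[1] = 19, t[2] = 7, t[3] = 4, t[4] = 11, t[5] = 15, t[6] = 4, t[7] = 19, t[8] = 1, t[9] = 20, t[10] = 21, t[11] = 19, t[12] = 18, t[13] = 15, t[14] = 11, t[15] = 4, t[16] = 15, t[17] = 19, t[18] = 12, t[19] = 9, t[20] = 21, t[21] = 8, t[22] = 7, t[23] = 15, t[24] = 0, t[25] = 15, t[26] = 15, t[27] = 8, t[28] = 1, t[29] = 9, t[30] = 10, t[31] = 19, t[32] = 7.
Since (t[31], t[32]) = (t[1], t[2]) = (19, 7) (two consecutive terms determine the rest), the sequence is periodic with period 30.
So t[11316] = t[1 + ((11316-1) mod 30)] = t[6] = 4.

4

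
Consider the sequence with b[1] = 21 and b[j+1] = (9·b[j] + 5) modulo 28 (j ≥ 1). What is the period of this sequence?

12

We have b[1] = 21, b[2] = 26, b[3] = 15, b[4] = 0, b[5] = 5, b[6] = 22, b[7] = 7, b[8] = 12, b[9] = 1, b[10] = 14, b[11] = 19, b[12] = 8, b[13] = 21.
Since b[13] = b[1] = 21, the sequence is periodic with period 12.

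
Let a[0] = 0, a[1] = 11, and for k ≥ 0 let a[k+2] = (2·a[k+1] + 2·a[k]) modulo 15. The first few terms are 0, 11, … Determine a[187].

2

Listing terms: a[0] = 0, a[1] = 11, a[2] = 7, a[3] = 6, a[4] = 11, a[5] = 4, a[6] = 0, a[7] = 8, a[8] = 1, a[9] = 3, a[10] = 8, a[11] = 7, a[12] = 0, a[13] = 14, a[14] = 13, a[15] = 9, a[16] = 14, a[17] = 1, a[18] = 0, a[19] = 2, a[20] = 4, a[21] = 12, a[22] = 2, a[23] = 13, a[24] = 0, a[25] = 11.
Since (a[24], a[25]) = (a[0], a[1]) = (0, 11) (two consecutive terms determine the rest), the sequence is periodic with period 24.
(187 - 0) mod 24 = 19, so a[187] = a[19] = 2.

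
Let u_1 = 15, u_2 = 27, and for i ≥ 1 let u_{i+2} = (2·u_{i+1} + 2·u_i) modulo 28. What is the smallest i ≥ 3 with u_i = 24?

Listing terms: u_1 = 15,  u_2 = 27,  u_3 = 0,  u_4 = 26,  u_5 = 24,  u_6 = 16,  u_7 = 24,  u_8 = 24,  u_9 = 12,  u_{10} = 16,  u_{11} = 0,  u_{12} = 4,  u_{13} = 8,  u_{14} = 24,  u_{15} = 8,  u_{16} = 8,  u_{17} = 4,  u_{18} = 24,  u_{19} = 0,  u_{20} = 20,  u_{21} = 12,  u_{22} = 8,  u_{23} = 12,  u_{24} = 12,  u_{25} = 20,  u_{26} = 8,  u_{27} = 0,  u_{28} = 16,  u_{29} = 4,  u_{30} = 12,  u_{31} = 4,  u_{32} = 4,  u_{33} = 16,  u_{34} = 12,  u_{35} = 0,  u_{36} = 24,  u_{37} = 20,  u_{38} = 4,  u_{39} = 20,  u_{40} = 20,  u_{41} = 24,  u_{42} = 4,  u_{43} = 0,  u_{44} = 8,  u_{45} = 16,  u_{46} = 20,  u_{47} = 16,  u_{48} = 16,  u_{49} = 8,  u_{50} = 20,  u_{51} = 0,  u_{52} = 12,  u_{53} = 24,  u_{54} = 16.
Since (u_{53}, u_{54}) = (u_5, u_6) = (24, 16) (two consecutive terms determine the rest), the sequence is eventually periodic: after a pre-period of length 4 it cycles with period 48.
The value 24 first appears (with i ≥ 3) at u_5.

5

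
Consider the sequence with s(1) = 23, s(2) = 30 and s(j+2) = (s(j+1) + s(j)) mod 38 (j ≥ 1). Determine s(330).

29

We have s(1) = 23; s(2) = 30; s(3) = 15; s(4) = 7; s(5) = 22; s(6) = 29; s(7) = 13; s(8) = 4; s(9) = 17; s(10) = 21; s(11) = 0; s(12) = 21; s(13) = 21; s(14) = 4; s(15) = 25; s(16) = 29; s(17) = 16; s(18) = 7; s(19) = 23; s(20) = 30.
Since (s(19), s(20)) = (s(1), s(2)) = (23, 30) (two consecutive terms determine the rest), the sequence is periodic with period 18.
So s(330) = s(1 + ((330-1) mod 18)) = s(6) = 29.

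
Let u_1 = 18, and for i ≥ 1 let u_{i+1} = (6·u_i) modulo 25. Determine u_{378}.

23

u_1 = 18, u_2 = 8, u_3 = 23, u_4 = 13, u_5 = 3, u_6 = 18.
Since u_6 = u_1 = 18, the sequence is periodic with period 5.
So u_{378} = u_{1 + ((378-1) mod 5)} = u_3 = 23.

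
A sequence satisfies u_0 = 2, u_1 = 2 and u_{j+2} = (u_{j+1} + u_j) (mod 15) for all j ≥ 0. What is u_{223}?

6

Listing terms: u_0 = 2, u_1 = 2, u_2 = 4, u_3 = 6, u_4 = 10, u_5 = 1, u_6 = 11, u_7 = 12, u_8 = 8, u_9 = 5, u_{10} = 13, u_{11} = 3, u_{12} = 1, u_{13} = 4, u_{14} = 5, u_{15} = 9, u_{16} = 14, u_{17} = 8, u_{18} = 7, u_{19} = 0, u_{20} = 7, u_{21} = 7, u_{22} = 14, u_{23} = 6, u_{24} = 5, u_{25} = 11, u_{26} = 1, u_{27} = 12, u_{28} = 13, u_{29} = 10, u_{30} = 8, u_{31} = 3, u_{32} = 11, u_{33} = 14, u_{34} = 10, u_{35} = 9, u_{36} = 4, u_{37} = 13, u_{38} = 2, u_{39} = 0, u_{40} = 2, u_{41} = 2.
Since (u_{40}, u_{41}) = (u_0, u_1) = (2, 2) (two consecutive terms determine the rest), the sequence is periodic with period 40.
So u_{223} = u_{0 + ((223-0) mod 40)} = u_{23} = 6.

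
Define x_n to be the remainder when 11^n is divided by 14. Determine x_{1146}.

1

x_0 = 1, x_1 = 11, x_2 = 9, x_3 = 1.
Since x_3 = x_0 = 1, the sequence is periodic with period 3.
(1146 - 0) mod 3 = 0, so x_{1146} = x_0 = 1.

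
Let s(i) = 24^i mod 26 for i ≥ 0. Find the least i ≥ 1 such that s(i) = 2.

7

We have s(0) = 1; s(1) = 24; s(2) = 4; s(3) = 18; s(4) = 16; s(5) = 20; s(6) = 12; s(7) = 2; s(8) = 22; s(9) = 8; s(10) = 10; s(11) = 6; s(12) = 14; s(13) = 24.
Since s(13) = s(1) = 24, the sequence is eventually periodic: after a pre-period of length 1 it cycles with period 12.
The value 2 first appears (with i ≥ 1) at s(7).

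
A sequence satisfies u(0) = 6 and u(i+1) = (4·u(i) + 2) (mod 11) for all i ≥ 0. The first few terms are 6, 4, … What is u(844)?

1

Computing terms: u(0) = 6,  u(1) = 4,  u(2) = 7,  u(3) = 8,  u(4) = 1,  u(5) = 6.
Since u(5) = u(0) = 6, the sequence is periodic with period 5.
(844 - 0) mod 5 = 4, so u(844) = u(4) = 1.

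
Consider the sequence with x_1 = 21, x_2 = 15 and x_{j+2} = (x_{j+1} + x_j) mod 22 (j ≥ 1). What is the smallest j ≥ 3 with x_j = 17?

16

We have x_1 = 21, x_2 = 15, x_3 = 14, x_4 = 7, x_5 = 21, x_6 = 6, x_7 = 5, x_8 = 11, x_9 = 16, x_{10} = 5, x_{11} = 21, x_{12} = 4, x_{13} = 3, x_{14} = 7, x_{15} = 10, x_{16} = 17, x_{17} = 5, x_{18} = 0, x_{19} = 5, x_{20} = 5, x_{21} = 10, x_{22} = 15, x_{23} = 3, x_{24} = 18, x_{25} = 21, x_{26} = 17, x_{27} = 16, x_{28} = 11, x_{29} = 5, x_{30} = 16, x_{31} = 21, x_{32} = 15.
The sequence repeats with period 30.
The value 17 first appears (with j ≥ 3) at x_{16}.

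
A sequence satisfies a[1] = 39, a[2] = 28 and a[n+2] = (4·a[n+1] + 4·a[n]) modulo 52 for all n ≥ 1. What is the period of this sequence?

21

Listing terms: a[1] = 39; a[2] = 28; a[3] = 8; a[4] = 40; a[5] = 36; a[6] = 44; a[7] = 8; a[8] = 0; a[9] = 32; a[10] = 24; a[11] = 16; a[12] = 4; a[13] = 28; a[14] = 24; a[15] = 0; a[16] = 44; a[17] = 20; a[18] = 48; a[19] = 12; a[20] = 32; a[21] = 20; a[22] = 0; a[23] = 28; a[24] = 8.
Since (a[23], a[24]) = (a[2], a[3]) = (28, 8) (two consecutive terms determine the rest), the sequence is eventually periodic: after a pre-period of length 1 it cycles with period 21.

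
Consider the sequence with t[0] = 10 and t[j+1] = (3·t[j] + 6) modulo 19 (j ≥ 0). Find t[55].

17

t[0] = 10,  t[1] = 17,  t[2] = 0,  t[3] = 6,  t[4] = 5,  t[5] = 2,  t[6] = 12,  t[7] = 4,  t[8] = 18,  t[9] = 3,  t[10] = 15,  t[11] = 13,  t[12] = 7,  t[13] = 8,  t[14] = 11,  t[15] = 1,  t[16] = 9,  t[17] = 14,  t[18] = 10.
Since t[18] = t[0] = 10, the sequence is periodic with period 18.
(55 - 0) mod 18 = 1, so t[55] = t[1] = 17.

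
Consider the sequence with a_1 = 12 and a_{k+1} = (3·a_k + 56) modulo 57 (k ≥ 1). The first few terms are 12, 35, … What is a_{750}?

Listing terms: a_1 = 12, a_2 = 35, a_3 = 47, a_4 = 26, a_5 = 20, a_6 = 2, a_7 = 5, a_8 = 14, a_9 = 41, a_{10} = 8, a_{11} = 23, a_{12} = 11, a_{13} = 32, a_{14} = 38, a_{15} = 56, a_{16} = 53, a_{17} = 44, a_{18} = 17, a_{19} = 50, a_{20} = 35.
Since a_{20} = a_2 = 35, the sequence is eventually periodic: after a pre-period of length 1 it cycles with period 18.
For k ≥ 2, a_k depends only on (k - 2) mod 18. (750 - 2) mod 18 = 10, so a_{750} = a_{12} = 11.

11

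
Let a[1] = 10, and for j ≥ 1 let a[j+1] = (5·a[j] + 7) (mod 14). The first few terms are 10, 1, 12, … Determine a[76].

11

Computing terms: a[1] = 10, a[2] = 1, a[3] = 12, a[4] = 11, a[5] = 6, a[6] = 9, a[7] = 10.
The sequence repeats with period 6.
So a[76] = a[1 + ((76-1) mod 6)] = a[4] = 11.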